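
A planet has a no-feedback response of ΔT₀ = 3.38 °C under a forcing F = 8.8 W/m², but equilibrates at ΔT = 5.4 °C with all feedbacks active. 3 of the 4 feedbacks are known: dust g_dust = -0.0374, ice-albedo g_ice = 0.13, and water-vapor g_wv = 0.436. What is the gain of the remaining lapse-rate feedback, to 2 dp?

Amplification A = ΔT/ΔT₀ = 5.4/3.38 = 1.598.
Total gain g = 1 − 1/A = 1 − 1/1.598 = 0.3742.
Known gains sum to -0.0374 + 0.13 + 0.436 = 0.5286.
g_lr = 0.3742 − 0.5286 = -0.15.

-0.15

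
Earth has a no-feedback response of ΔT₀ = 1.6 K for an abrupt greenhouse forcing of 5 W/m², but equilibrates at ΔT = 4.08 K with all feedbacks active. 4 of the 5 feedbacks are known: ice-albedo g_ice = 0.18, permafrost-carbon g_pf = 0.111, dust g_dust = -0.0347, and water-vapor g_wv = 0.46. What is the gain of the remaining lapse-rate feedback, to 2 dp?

-0.11

Amplification A = ΔT/ΔT₀ = 4.08/1.6 = 2.55.
Total gain g = 1 − 1/A = 1 − 1/2.55 = 0.6078.
Known gains sum to 0.18 + 0.111 − 0.0347 + 0.46 = 0.7163.
g_lr = 0.6078 − 0.7163 = -0.11.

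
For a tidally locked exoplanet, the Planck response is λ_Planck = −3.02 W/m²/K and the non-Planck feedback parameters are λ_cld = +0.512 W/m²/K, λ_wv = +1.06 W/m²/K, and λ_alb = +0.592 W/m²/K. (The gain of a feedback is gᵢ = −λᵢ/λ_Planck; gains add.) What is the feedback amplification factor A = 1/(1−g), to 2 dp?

Convert to gains: g_cld = 0.512/3.02 = 0.1695; g_wv = 1.06/3.02 = 0.351; g_alb = 0.592/3.02 = 0.196.
Total gain g = 0.7165.
A = 1/(1 − 0.7165) = 3.53.

3.53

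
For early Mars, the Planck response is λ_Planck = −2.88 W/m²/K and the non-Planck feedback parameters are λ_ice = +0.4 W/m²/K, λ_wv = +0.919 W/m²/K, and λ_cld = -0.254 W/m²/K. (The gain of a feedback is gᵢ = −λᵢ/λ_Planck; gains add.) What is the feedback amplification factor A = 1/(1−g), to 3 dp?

Convert to gains: g_ice = 0.4/2.88 = 0.1389; g_wv = 0.919/2.88 = 0.3191; g_cld = -0.254/2.88 = -0.08819.
Total gain g = 0.36981.
A = 1/(1 − 0.36981) = 1.587.

1.587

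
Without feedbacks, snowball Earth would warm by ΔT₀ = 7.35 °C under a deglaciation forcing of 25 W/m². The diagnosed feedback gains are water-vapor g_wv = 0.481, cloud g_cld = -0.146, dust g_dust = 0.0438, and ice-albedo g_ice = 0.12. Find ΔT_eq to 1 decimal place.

Total gain g = 0.481 − 0.146 + 0.0438 + 0.12 = 0.4988.
Amplification A = 1/(1 − 0.4988) = 1.995.
ΔT = 7.35 × 1.995 = 14.7 °C.

14.7 °C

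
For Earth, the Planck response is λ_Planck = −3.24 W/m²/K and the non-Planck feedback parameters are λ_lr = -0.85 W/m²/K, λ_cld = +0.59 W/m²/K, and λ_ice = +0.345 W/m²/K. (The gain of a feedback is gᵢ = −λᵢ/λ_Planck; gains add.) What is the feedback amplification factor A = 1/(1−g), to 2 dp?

Convert to gains: g_lr = -0.85/3.24 = -0.2623; g_cld = 0.59/3.24 = 0.1821; g_ice = 0.345/3.24 = 0.1065.
Total gain g = 0.0263.
A = 1/(1 − 0.0263) = 1.03.

1.03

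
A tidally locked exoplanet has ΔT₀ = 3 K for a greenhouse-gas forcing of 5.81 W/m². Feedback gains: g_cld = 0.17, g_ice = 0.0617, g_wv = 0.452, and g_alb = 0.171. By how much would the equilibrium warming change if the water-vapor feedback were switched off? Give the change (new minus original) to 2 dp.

-15.62 K

Original: g = 0.8547, ΔT = 3/(1−0.8547) = 20.6469 K.
Without water-vapor: g' = 0.4027, ΔT' = 3/(1−0.4027) = 5.0226 K.
Change = 5.0226 − 20.6469 = -15.62 K.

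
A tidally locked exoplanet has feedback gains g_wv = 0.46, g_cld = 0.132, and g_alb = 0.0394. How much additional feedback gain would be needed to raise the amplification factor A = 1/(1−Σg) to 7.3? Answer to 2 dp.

0.23

Current total gain = 0.6314.
Target gain for A = 7.3: g* = 1 − 1/7.3 = 0.863.
Additional gain needed = 0.863 − 0.6314 = 0.23.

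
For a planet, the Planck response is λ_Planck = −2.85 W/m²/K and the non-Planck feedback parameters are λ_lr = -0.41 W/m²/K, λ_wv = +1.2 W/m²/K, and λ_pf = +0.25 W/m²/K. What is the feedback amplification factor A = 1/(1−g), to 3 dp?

1.575

Convert to gains: g_lr = -0.41/2.85 = -0.1439; g_wv = 1.2/2.85 = 0.4211; g_pf = 0.25/2.85 = 0.08772.
Total gain g = 0.36492.
A = 1/(1 − 0.36492) = 1.575.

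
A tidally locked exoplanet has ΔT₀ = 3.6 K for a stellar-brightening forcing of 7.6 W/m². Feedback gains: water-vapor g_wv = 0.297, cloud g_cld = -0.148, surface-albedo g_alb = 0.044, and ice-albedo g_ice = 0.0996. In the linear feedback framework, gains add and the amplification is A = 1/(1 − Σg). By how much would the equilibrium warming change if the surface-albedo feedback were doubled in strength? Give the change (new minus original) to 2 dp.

Original: g = 0.2926, ΔT = 3.6/(1−0.2926) = 5.0891 K.
With doubled surface-albedo: g' = 0.3366, ΔT' = 3.6/(1−0.3366) = 5.4266 K.
Change = 5.4266 − 5.0891 = 0.34 K.

0.34 K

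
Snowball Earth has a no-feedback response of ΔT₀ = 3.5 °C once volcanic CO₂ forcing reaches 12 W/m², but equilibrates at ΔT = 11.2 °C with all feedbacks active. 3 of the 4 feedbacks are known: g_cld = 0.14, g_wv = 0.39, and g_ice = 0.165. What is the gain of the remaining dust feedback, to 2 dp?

-0.01

Amplification A = ΔT/ΔT₀ = 11.2/3.5 = 3.2.
Total gain g = 1 − 1/A = 1 − 1/3.2 = 0.6875.
Known gains sum to 0.14 + 0.39 + 0.165 = 0.695.
g_dust = 0.6875 − 0.695 = -0.01.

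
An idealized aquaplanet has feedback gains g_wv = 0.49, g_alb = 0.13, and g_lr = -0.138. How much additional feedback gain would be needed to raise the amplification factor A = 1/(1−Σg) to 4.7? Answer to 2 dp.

Current total gain = 0.482.
Target gain for A = 4.7: g* = 1 − 1/4.7 = 0.7872.
Additional gain needed = 0.7872 − 0.482 = 0.31.

0.31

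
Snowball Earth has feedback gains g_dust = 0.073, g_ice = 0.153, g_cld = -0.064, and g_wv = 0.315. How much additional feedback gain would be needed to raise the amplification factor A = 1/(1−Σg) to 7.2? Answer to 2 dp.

0.38

Current total gain = 0.477.
Target gain for A = 7.2: g* = 1 − 1/7.2 = 0.8611.
Additional gain needed = 0.8611 − 0.477 = 0.38.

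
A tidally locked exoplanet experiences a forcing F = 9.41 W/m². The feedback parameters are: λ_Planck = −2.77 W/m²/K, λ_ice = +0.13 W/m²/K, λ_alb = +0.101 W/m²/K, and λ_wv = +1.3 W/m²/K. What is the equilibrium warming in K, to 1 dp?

Net feedback parameter λ = (−2.77) + (+0.13) + (+0.101) + (+1.3) = -1.239 W/m²/K.
ΔT = −F/λ = −9.41/(-1.239) = 7.6 K.

7.6 K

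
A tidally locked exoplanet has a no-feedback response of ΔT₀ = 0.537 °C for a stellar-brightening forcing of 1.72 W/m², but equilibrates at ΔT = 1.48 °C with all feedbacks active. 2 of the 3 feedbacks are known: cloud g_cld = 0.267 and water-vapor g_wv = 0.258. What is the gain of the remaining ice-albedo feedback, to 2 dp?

Amplification A = ΔT/ΔT₀ = 1.48/0.537 = 2.756.
Total gain g = 1 − 1/A = 1 − 1/2.756 = 0.6372.
Known gains sum to 0.267 + 0.258 = 0.525.
g_ice = 0.6372 − 0.525 = 0.11.

0.11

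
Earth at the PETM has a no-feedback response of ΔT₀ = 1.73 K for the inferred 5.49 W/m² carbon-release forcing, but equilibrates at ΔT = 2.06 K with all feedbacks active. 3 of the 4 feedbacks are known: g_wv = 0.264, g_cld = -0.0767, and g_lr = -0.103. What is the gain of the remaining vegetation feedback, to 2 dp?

0.08

Amplification A = ΔT/ΔT₀ = 2.06/1.73 = 1.191.
Total gain g = 1 − 1/A = 1 − 1/1.191 = 0.1604.
Known gains sum to 0.264 − 0.0767 − 0.103 = 0.0843.
g_veg = 0.1604 − 0.0843 = 0.08.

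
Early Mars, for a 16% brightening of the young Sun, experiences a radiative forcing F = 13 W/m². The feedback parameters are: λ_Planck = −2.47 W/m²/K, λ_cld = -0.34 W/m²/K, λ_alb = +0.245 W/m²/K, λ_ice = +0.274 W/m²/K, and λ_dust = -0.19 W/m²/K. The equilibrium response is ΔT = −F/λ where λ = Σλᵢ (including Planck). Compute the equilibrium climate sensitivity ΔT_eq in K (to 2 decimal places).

5.24 K

Net feedback parameter λ = (−2.47) + (-0.34) + (+0.245) + (+0.274) + (-0.19) = -2.481 W/m²/K.
ΔT = −F/λ = −13/(-2.481) = 5.24 K.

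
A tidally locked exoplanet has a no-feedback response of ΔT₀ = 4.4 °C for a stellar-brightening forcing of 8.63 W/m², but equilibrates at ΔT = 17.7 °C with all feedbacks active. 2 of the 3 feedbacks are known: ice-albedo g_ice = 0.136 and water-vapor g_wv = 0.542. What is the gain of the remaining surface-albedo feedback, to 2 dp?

0.07

Amplification A = ΔT/ΔT₀ = 17.7/4.4 = 4.023.
Total gain g = 1 − 1/A = 1 − 1/4.023 = 0.7514.
Known gains sum to 0.136 + 0.542 = 0.678.
g_alb = 0.7514 − 0.678 = 0.07.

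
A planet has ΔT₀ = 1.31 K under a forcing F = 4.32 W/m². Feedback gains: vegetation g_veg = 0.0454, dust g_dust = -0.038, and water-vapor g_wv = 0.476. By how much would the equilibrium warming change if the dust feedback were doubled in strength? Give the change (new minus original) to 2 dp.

-0.17 K

Original: g = 0.4834, ΔT = 1.31/(1−0.4834) = 2.5358 K.
With doubled dust: g' = 0.4454, ΔT' = 1.31/(1−0.4454) = 2.3621 K.
Change = 2.3621 − 2.5358 = -0.17 K.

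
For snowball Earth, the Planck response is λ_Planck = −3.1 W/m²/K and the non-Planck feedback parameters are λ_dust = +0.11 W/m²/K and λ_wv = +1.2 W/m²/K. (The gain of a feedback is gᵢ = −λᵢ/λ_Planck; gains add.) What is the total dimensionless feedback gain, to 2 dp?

0.42

Convert to gains: g_dust = 0.11/3.1 = 0.03548; g_wv = 1.2/3.1 = 0.3871.
Total gain g = 0.42258.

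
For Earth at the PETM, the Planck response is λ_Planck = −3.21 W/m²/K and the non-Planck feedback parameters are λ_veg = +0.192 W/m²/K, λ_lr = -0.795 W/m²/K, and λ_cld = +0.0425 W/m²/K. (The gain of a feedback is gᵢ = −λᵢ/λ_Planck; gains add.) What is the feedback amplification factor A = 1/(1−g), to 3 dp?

Convert to gains: g_veg = 0.192/3.21 = 0.05981; g_lr = -0.795/3.21 = -0.2477; g_cld = 0.0425/3.21 = 0.01324.
Total gain g = -0.17465.
A = 1/(1 + 0.17465) = 0.851.

0.851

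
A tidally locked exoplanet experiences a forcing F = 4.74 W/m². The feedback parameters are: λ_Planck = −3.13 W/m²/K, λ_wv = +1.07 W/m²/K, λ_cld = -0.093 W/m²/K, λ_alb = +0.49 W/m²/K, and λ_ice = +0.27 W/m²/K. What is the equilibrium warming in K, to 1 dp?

Net feedback parameter λ = (−3.13) + (+1.07) + (-0.093) + (+0.49) + (+0.27) = -1.393 W/m²/K.
ΔT = −F/λ = −4.74/(-1.393) = 3.4 K.

3.4 K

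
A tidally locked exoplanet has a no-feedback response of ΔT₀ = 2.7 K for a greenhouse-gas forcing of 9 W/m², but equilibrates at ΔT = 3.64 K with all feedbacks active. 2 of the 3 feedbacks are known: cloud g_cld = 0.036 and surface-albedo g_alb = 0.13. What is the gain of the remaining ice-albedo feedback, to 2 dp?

Amplification A = ΔT/ΔT₀ = 3.64/2.7 = 1.348.
Total gain g = 1 − 1/A = 1 − 1/1.348 = 0.2582.
Known gains sum to 0.036 + 0.13 = 0.166.
g_ice = 0.2582 − 0.166 = 0.09.

0.09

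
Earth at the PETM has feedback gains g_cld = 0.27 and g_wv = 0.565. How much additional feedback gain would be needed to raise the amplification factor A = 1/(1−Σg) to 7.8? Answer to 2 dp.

0.04

Current total gain = 0.835.
Target gain for A = 7.8: g* = 1 − 1/7.8 = 0.8718.
Additional gain needed = 0.8718 − 0.835 = 0.04.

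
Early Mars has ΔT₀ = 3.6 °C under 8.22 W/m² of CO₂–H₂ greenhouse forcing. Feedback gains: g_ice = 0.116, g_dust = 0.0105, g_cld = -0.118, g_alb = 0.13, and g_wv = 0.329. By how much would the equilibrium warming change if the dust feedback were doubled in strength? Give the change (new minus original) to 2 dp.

0.14 °C

Original: g = 0.4675, ΔT = 3.6/(1−0.4675) = 6.7606 °C.
With doubled dust: g' = 0.478, ΔT' = 3.6/(1−0.478) = 6.8966 °C.
Change = 6.8966 − 6.7606 = 0.14 °C.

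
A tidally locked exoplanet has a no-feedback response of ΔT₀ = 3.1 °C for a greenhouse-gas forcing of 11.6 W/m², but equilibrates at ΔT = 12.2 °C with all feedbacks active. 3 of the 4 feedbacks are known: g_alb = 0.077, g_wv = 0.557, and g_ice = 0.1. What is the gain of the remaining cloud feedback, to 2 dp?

0.01

Amplification A = ΔT/ΔT₀ = 12.2/3.1 = 3.935.
Total gain g = 1 − 1/A = 1 − 1/3.935 = 0.7459.
Known gains sum to 0.077 + 0.557 + 0.1 = 0.734.
g_cld = 0.7459 − 0.734 = 0.01.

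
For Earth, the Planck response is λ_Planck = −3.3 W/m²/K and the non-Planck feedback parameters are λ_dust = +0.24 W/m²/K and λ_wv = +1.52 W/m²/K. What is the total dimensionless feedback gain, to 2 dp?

0.53

Convert to gains: g_dust = 0.24/3.3 = 0.07273; g_wv = 1.52/3.3 = 0.4606.
Total gain g = 0.53333.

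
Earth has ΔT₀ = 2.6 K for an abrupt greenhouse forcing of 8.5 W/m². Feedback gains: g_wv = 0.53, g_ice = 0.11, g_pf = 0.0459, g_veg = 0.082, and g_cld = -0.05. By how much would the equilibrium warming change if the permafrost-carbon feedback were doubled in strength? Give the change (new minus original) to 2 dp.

Original: g = 0.7179, ΔT = 2.6/(1−0.7179) = 9.2166 K.
With doubled permafrost-carbon: g' = 0.7638, ΔT' = 2.6/(1−0.7638) = 11.0076 K.
Change = 11.0076 − 9.2166 = 1.79 K.

1.79 K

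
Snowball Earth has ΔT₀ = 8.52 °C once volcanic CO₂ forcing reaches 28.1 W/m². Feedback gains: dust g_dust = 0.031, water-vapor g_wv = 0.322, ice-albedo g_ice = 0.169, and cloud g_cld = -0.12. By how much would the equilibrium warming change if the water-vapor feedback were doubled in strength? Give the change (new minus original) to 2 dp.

Original: g = 0.402, ΔT = 8.52/(1−0.402) = 14.2475 °C.
With doubled water-vapor: g' = 0.724, ΔT' = 8.52/(1−0.724) = 30.8696 °C.
Change = 30.8696 − 14.2475 = 16.62 °C.

16.62 °C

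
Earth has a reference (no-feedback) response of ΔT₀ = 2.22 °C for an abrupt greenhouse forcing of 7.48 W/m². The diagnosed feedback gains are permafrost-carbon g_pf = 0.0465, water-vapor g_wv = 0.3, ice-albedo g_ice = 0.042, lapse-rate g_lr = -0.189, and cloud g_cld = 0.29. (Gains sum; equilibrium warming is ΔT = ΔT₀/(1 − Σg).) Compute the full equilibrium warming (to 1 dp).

4.3 °C

Total gain g = 0.0465 + 0.3 + 0.042 − 0.189 + 0.29 = 0.4895.
Amplification A = 1/(1 − 0.4895) = 1.959.
ΔT = 2.22 × 1.959 = 4.3 °C.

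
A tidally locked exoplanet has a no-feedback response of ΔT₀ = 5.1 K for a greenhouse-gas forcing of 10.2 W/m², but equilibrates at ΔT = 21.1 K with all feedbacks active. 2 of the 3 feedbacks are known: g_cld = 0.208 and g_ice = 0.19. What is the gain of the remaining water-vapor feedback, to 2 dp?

0.36

Amplification A = ΔT/ΔT₀ = 21.1/5.1 = 4.137.
Total gain g = 1 − 1/A = 1 − 1/4.137 = 0.7583.
Known gains sum to 0.208 + 0.19 = 0.398.
g_wv = 0.7583 − 0.398 = 0.36.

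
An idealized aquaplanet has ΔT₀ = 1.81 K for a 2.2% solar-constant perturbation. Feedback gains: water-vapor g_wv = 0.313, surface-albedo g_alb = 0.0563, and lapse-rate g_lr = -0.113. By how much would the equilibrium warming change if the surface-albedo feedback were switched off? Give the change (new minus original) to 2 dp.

-0.17 K

Original: g = 0.2563, ΔT = 1.81/(1−0.2563) = 2.4338 K.
Without surface-albedo: g' = 0.2, ΔT' = 1.81/(1−0.2) = 2.2625 K.
Change = 2.2625 − 2.4338 = -0.17 K.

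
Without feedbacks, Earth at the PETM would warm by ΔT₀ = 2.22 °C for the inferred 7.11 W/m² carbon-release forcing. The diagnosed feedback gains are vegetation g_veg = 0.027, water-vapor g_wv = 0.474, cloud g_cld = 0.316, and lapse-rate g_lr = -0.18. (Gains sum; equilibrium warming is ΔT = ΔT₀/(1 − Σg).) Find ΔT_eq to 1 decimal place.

6.1 °C

Total gain g = 0.027 + 0.474 + 0.316 − 0.18 = 0.637.
Amplification A = 1/(1 − 0.637) = 2.755.
ΔT = 2.22 × 2.755 = 6.1 °C.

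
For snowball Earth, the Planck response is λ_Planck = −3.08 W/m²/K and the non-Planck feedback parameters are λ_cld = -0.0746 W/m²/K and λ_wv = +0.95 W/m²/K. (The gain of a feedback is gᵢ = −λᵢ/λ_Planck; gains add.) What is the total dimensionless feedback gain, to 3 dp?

0.284

Convert to gains: g_cld = -0.0746/3.08 = -0.02422; g_wv = 0.95/3.08 = 0.3084.
Total gain g = 0.28418.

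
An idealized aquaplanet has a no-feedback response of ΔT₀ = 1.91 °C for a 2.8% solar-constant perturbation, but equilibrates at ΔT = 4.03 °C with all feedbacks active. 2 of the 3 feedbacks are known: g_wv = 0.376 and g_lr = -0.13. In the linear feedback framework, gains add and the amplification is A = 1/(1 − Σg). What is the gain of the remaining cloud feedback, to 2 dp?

Amplification A = ΔT/ΔT₀ = 4.03/1.91 = 2.11.
Total gain g = 1 − 1/A = 1 − 1/2.11 = 0.5261.
Known gains sum to 0.376 − 0.13 = 0.246.
g_cld = 0.5261 − 0.246 = 0.28.

0.28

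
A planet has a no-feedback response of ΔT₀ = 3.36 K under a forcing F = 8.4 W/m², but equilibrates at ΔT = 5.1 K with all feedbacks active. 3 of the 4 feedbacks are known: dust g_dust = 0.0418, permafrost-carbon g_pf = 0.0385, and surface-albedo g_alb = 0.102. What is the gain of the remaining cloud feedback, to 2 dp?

Amplification A = ΔT/ΔT₀ = 5.1/3.36 = 1.518.
Total gain g = 1 − 1/A = 1 − 1/1.518 = 0.3412.
Known gains sum to 0.0418 + 0.0385 + 0.102 = 0.1823.
g_cld = 0.3412 − 0.1823 = 0.16.

0.16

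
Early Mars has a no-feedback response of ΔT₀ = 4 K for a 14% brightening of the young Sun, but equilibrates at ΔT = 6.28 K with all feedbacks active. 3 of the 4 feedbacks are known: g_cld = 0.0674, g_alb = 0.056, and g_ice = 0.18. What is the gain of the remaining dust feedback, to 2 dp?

Amplification A = ΔT/ΔT₀ = 6.28/4 = 1.57.
Total gain g = 1 − 1/A = 1 − 1/1.57 = 0.3631.
Known gains sum to 0.0674 + 0.056 + 0.18 = 0.3034.
g_dust = 0.3631 − 0.3034 = 0.06.

0.06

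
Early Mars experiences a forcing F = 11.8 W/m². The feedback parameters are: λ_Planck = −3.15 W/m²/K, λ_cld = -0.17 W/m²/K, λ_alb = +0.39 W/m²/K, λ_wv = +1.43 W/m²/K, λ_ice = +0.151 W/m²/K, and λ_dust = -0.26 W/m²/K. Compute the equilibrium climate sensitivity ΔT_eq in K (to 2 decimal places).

7.33 K

Net feedback parameter λ = (−3.15) + (-0.17) + (+0.39) + (+1.43) + (+0.151) + (-0.26) = -1.609 W/m²/K.
ΔT = −F/λ = −11.8/(-1.609) = 7.33 K.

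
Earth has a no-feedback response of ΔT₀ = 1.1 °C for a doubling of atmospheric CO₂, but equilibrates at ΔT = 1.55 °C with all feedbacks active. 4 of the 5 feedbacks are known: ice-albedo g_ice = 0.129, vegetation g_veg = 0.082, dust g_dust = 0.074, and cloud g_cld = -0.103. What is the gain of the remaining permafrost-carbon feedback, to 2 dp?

0.11

Amplification A = ΔT/ΔT₀ = 1.55/1.1 = 1.409.
Total gain g = 1 − 1/A = 1 − 1/1.409 = 0.2903.
Known gains sum to 0.129 + 0.082 + 0.074 − 0.103 = 0.182.
g_pf = 0.2903 − 0.182 = 0.11.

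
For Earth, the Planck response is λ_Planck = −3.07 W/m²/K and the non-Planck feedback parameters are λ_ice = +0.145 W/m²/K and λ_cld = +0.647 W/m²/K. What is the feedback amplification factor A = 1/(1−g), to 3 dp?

1.348

Convert to gains: g_ice = 0.145/3.07 = 0.04723; g_cld = 0.647/3.07 = 0.2107.
Total gain g = 0.25793.
A = 1/(1 − 0.25793) = 1.348.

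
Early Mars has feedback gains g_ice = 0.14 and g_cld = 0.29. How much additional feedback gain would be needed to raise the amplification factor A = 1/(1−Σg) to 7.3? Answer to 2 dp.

Current total gain = 0.43.
Target gain for A = 7.3: g* = 1 − 1/7.3 = 0.863.
Additional gain needed = 0.863 − 0.43 = 0.43.

0.43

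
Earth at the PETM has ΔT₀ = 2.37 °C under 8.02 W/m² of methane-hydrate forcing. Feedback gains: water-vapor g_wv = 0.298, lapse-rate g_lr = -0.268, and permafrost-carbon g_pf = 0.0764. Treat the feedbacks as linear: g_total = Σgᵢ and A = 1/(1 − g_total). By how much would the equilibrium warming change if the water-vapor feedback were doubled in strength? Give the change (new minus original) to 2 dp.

Original: g = 0.1064, ΔT = 2.37/(1−0.1064) = 2.6522 °C.
With doubled water-vapor: g' = 0.4044, ΔT' = 2.37/(1−0.4044) = 3.9792 °C.
Change = 3.9792 − 2.6522 = 1.33 °C.

1.33 °C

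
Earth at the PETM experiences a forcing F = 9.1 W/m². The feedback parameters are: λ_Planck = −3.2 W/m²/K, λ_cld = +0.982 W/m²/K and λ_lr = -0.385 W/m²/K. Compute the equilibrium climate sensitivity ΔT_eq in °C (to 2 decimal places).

3.50 °C

Net feedback parameter λ = (−3.2) + (+0.982) + (-0.385) = -2.603 W/m²/K.
ΔT = −F/λ = −9.1/(-2.603) = 3.50 °C.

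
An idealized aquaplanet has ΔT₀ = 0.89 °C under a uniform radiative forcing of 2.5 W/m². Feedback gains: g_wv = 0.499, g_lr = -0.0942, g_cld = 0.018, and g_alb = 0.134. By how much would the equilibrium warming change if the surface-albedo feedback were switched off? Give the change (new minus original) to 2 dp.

-0.47 °C

Original: g = 0.5568, ΔT = 0.89/(1−0.5568) = 2.0081 °C.
Without surface-albedo: g' = 0.4228, ΔT' = 0.89/(1−0.4228) = 1.5419 °C.
Change = 1.5419 − 2.0081 = -0.47 °C.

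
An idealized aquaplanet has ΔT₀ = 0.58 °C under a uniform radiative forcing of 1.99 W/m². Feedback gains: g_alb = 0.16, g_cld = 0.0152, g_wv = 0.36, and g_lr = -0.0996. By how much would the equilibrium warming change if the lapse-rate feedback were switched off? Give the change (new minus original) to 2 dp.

0.22 °C

Original: g = 0.4356, ΔT = 0.58/(1−0.4356) = 1.0276 °C.
Without lapse-rate: g' = 0.5352, ΔT' = 0.58/(1−0.5352) = 1.2478 °C.
Change = 1.2478 − 1.0276 = 0.22 °C.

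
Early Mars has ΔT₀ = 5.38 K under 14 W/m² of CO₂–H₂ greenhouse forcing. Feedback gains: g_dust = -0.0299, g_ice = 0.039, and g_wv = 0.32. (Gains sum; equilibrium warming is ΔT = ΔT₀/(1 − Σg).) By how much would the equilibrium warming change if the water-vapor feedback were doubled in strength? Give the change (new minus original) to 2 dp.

Original: g = 0.3291, ΔT = 5.38/(1−0.3291) = 8.0191 K.
With doubled water-vapor: g' = 0.6491, ΔT' = 5.38/(1−0.6491) = 15.3320 K.
Change = 15.3320 − 8.0191 = 7.31 K.

7.31 K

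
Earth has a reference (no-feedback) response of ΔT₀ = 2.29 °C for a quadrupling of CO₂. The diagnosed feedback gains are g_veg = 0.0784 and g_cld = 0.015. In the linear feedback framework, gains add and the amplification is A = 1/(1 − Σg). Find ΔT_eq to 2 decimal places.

Total gain g = 0.0784 + 0.015 = 0.0934.
Amplification A = 1/(1 − 0.0934) = 1.103.
ΔT = 2.29 × 1.103 = 2.53 °C.

2.53 °C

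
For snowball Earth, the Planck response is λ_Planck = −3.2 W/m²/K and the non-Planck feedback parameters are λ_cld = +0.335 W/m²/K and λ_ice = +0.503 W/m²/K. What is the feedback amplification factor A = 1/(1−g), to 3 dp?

Convert to gains: g_cld = 0.335/3.2 = 0.1047; g_ice = 0.503/3.2 = 0.1572.
Total gain g = 0.2619.
A = 1/(1 − 0.2619) = 1.355.

1.355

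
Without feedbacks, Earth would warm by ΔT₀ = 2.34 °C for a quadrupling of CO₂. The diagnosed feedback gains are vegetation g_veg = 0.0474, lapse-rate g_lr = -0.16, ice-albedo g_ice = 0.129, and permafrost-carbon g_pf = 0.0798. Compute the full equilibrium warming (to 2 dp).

2.59 °C

Total gain g = 0.0474 − 0.16 + 0.129 + 0.0798 = 0.0962.
Amplification A = 1/(1 − 0.0962) = 1.106.
ΔT = 2.34 × 1.106 = 2.59 °C.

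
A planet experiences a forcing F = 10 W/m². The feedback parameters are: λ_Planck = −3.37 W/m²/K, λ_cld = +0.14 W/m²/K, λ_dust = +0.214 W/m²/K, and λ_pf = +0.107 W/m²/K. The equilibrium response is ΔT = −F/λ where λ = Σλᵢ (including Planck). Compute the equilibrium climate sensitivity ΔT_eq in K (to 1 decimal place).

Net feedback parameter λ = (−3.37) + (+0.14) + (+0.214) + (+0.107) = -2.909 W/m²/K.
ΔT = −F/λ = −10/(-2.909) = 3.4 K.

3.4 K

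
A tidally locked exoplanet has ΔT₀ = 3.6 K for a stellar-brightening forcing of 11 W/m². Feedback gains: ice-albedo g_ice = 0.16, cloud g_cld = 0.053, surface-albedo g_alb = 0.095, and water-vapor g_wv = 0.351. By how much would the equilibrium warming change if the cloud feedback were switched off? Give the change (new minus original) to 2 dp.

-1.42 K

Original: g = 0.659, ΔT = 3.6/(1−0.659) = 10.5572 K.
Without cloud: g' = 0.606, ΔT' = 3.6/(1−0.606) = 9.1371 K.
Change = 9.1371 − 10.5572 = -1.42 K.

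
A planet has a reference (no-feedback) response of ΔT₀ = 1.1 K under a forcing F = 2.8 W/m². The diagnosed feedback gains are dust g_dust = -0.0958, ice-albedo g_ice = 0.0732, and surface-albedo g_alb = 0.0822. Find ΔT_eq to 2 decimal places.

Total gain g = -0.0958 + 0.0732 + 0.0822 = 0.0596.
Amplification A = 1/(1 − 0.0596) = 1.063.
ΔT = 1.1 × 1.063 = 1.17 K.

1.17 K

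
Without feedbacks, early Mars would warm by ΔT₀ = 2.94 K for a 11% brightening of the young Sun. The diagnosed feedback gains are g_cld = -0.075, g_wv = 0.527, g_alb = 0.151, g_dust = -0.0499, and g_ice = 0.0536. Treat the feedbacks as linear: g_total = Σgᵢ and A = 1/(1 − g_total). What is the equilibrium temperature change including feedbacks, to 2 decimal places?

7.48 K

Total gain g = -0.075 + 0.527 + 0.151 − 0.0499 + 0.0536 = 0.6067.
Amplification A = 1/(1 − 0.6067) = 2.543.
ΔT = 2.94 × 2.543 = 7.48 K.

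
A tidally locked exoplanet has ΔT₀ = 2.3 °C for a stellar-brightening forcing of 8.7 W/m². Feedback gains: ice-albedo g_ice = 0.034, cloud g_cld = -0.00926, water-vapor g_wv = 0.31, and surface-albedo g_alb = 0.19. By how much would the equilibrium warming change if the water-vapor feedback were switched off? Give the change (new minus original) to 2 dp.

-1.91 °C

Original: g = 0.52474, ΔT = 2.3/(1−0.52474) = 4.8395 °C.
Without water-vapor: g' = 0.21474, ΔT' = 2.3/(1−0.21474) = 2.9290 °C.
Change = 2.9290 − 4.8395 = -1.91 °C.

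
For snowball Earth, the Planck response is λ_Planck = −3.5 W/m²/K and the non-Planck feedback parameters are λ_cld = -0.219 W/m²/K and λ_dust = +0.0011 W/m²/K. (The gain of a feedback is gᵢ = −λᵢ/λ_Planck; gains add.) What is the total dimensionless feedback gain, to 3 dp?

Convert to gains: g_cld = -0.219/3.5 = -0.06257; g_dust = 0.0011/3.5 = 0.000314.
Total gain g = -0.062256.

-0.062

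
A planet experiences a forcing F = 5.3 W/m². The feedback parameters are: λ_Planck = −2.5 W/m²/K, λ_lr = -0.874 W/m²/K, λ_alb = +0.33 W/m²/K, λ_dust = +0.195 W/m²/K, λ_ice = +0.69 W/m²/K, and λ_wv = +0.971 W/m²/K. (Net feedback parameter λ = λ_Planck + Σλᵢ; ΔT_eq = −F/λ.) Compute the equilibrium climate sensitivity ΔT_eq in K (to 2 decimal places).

Net feedback parameter λ = (−2.5) + (-0.874) + (+0.33) + (+0.195) + (+0.69) + (+0.971) = -1.188 W/m²/K.
ΔT = −F/λ = −5.3/(-1.188) = 4.46 K.

4.46 K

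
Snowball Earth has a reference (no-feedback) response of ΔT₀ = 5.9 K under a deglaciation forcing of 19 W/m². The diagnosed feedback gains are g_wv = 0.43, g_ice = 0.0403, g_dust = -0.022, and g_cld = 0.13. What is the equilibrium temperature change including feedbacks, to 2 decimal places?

13.99 K

Total gain g = 0.43 + 0.0403 − 0.022 + 0.13 = 0.5783.
Amplification A = 1/(1 − 0.5783) = 2.371.
ΔT = 5.9 × 2.371 = 13.99 K.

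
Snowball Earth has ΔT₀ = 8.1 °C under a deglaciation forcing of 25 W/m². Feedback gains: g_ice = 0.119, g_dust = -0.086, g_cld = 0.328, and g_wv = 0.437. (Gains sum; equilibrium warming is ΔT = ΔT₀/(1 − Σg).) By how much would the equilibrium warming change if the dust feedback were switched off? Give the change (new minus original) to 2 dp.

Original: g = 0.798, ΔT = 8.1/(1−0.798) = 40.0990 °C.
Without dust: g' = 0.884, ΔT' = 8.1/(1−0.884) = 69.8276 °C.
Change = 69.8276 − 40.0990 = 29.73 °C.

29.73 °C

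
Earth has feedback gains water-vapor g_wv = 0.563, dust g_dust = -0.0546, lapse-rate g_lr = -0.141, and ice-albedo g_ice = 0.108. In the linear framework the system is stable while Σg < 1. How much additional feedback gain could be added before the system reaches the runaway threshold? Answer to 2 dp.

Current total gain = 0.563 − 0.0546 − 0.141 + 0.108 = 0.4754.
Margin to runaway = 1 − 0.4754 = 0.52.

0.52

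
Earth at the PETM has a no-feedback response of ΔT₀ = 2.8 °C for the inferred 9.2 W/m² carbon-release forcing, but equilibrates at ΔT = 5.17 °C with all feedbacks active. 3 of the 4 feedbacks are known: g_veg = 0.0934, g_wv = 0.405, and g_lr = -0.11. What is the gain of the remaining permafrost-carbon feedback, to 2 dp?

Amplification A = ΔT/ΔT₀ = 5.17/2.8 = 1.846.
Total gain g = 1 − 1/A = 1 − 1/1.846 = 0.4583.
Known gains sum to 0.0934 + 0.405 − 0.11 = 0.3884.
g_pf = 0.4583 − 0.3884 = 0.07.

0.07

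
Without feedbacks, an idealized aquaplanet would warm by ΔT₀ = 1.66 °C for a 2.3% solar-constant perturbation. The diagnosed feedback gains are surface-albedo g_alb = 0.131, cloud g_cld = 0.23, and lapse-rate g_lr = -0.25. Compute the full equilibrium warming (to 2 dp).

1.87 °C

Total gain g = 0.131 + 0.23 − 0.25 = 0.111.
Amplification A = 1/(1 − 0.111) = 1.125.
ΔT = 1.66 × 1.125 = 1.87 °C.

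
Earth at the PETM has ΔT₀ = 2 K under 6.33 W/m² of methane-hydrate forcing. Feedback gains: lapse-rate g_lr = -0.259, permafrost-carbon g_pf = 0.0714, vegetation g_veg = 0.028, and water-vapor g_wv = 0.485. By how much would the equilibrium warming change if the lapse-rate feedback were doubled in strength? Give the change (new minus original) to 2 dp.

Original: g = 0.3254, ΔT = 2/(1−0.3254) = 2.9647 K.
With doubled lapse-rate: g' = 0.0664, ΔT' = 2/(1−0.0664) = 2.1422 K.
Change = 2.1422 − 2.9647 = -0.82 K.

-0.82 K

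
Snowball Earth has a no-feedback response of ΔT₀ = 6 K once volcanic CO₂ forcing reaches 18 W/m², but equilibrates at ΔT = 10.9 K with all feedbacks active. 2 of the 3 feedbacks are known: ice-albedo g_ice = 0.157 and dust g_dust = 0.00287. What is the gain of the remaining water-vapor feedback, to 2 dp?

0.29

Amplification A = ΔT/ΔT₀ = 10.9/6 = 1.817.
Total gain g = 1 − 1/A = 1 − 1/1.817 = 0.4496.
Known gains sum to 0.157 + 0.00287 = 0.15987.
g_wv = 0.4496 − 0.15987 = 0.29.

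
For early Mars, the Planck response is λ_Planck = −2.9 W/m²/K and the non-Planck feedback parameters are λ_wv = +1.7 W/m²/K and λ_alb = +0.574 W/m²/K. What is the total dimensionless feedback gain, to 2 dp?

0.78

Convert to gains: g_wv = 1.7/2.9 = 0.5862; g_alb = 0.574/2.9 = 0.1979.
Total gain g = 0.7841.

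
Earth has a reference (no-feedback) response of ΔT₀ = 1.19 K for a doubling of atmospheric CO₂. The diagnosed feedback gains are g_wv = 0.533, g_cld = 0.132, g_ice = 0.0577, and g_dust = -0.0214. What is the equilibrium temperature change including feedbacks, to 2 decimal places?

3.98 K

Total gain g = 0.533 + 0.132 + 0.0577 − 0.0214 = 0.7013.
Amplification A = 1/(1 − 0.7013) = 3.348.
ΔT = 1.19 × 3.348 = 3.98 K.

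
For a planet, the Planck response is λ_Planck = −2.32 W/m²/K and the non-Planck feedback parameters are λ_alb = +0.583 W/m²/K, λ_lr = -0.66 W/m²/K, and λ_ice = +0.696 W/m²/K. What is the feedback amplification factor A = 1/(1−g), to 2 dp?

1.36

Convert to gains: g_alb = 0.583/2.32 = 0.2513; g_lr = -0.66/2.32 = -0.2845; g_ice = 0.696/2.32 = 0.3.
Total gain g = 0.2668.
A = 1/(1 − 0.2668) = 1.36.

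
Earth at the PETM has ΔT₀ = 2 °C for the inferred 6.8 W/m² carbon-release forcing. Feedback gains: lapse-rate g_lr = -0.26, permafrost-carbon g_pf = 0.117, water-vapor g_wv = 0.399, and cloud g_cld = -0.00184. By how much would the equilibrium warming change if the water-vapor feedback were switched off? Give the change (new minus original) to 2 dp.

Original: g = 0.25416, ΔT = 2/(1−0.25416) = 2.6815 °C.
Without water-vapor: g' = -0.14484, ΔT' = 2/(1+0.14484) = 1.7470 °C.
Change = 1.7470 − 2.6815 = -0.93 °C.

-0.93 °C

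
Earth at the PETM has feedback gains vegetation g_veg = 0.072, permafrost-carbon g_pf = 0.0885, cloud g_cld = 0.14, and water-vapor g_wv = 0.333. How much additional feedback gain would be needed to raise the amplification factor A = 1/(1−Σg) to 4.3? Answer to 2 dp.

0.13

Current total gain = 0.6335.
Target gain for A = 4.3: g* = 1 − 1/4.3 = 0.7674.
Additional gain needed = 0.7674 − 0.6335 = 0.13.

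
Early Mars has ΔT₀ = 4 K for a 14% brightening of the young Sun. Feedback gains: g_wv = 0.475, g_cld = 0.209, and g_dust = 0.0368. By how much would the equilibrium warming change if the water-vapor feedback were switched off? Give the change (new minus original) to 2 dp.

-9.02 K

Original: g = 0.7208, ΔT = 4/(1−0.7208) = 14.3266 K.
Without water-vapor: g' = 0.2458, ΔT' = 4/(1−0.2458) = 5.3036 K.
Change = 5.3036 − 14.3266 = -9.02 K.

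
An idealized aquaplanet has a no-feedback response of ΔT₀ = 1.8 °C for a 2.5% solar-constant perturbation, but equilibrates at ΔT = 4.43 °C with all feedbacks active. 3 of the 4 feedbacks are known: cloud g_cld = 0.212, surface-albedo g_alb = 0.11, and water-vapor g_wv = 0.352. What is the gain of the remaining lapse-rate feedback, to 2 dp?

-0.08

Amplification A = ΔT/ΔT₀ = 4.43/1.8 = 2.461.
Total gain g = 1 − 1/A = 1 − 1/2.461 = 0.5937.
Known gains sum to 0.212 + 0.11 + 0.352 = 0.674.
g_lr = 0.5937 − 0.674 = -0.08.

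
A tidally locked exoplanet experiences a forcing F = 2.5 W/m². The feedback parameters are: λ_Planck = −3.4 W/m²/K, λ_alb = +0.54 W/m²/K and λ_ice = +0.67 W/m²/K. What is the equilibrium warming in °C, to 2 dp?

1.14 °C

Net feedback parameter λ = (−3.4) + (+0.54) + (+0.67) = -2.19 W/m²/K.
ΔT = −F/λ = −2.5/(-2.19) = 1.14 °C.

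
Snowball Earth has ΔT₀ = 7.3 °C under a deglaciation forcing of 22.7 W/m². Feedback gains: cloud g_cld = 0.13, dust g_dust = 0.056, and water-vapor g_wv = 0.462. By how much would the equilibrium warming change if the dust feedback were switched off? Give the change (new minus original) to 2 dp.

Original: g = 0.648, ΔT = 7.3/(1−0.648) = 20.7386 °C.
Without dust: g' = 0.592, ΔT' = 7.3/(1−0.592) = 17.8922 °C.
Change = 17.8922 − 20.7386 = -2.85 °C.

-2.85 °C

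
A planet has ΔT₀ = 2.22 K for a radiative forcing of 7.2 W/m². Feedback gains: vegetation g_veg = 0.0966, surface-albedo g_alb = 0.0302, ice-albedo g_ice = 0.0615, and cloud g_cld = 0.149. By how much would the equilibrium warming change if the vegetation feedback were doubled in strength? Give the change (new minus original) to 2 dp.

Original: g = 0.3373, ΔT = 2.22/(1−0.3373) = 3.3499 K.
With doubled vegetation: g' = 0.4339, ΔT' = 2.22/(1−0.4339) = 3.9216 K.
Change = 3.9216 − 3.3499 = 0.57 K.

0.57 K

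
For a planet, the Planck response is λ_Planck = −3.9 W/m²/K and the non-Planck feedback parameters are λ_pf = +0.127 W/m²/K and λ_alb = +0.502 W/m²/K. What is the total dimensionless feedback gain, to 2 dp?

0.16

Convert to gains: g_pf = 0.127/3.9 = 0.03256; g_alb = 0.502/3.9 = 0.1287.
Total gain g = 0.16126.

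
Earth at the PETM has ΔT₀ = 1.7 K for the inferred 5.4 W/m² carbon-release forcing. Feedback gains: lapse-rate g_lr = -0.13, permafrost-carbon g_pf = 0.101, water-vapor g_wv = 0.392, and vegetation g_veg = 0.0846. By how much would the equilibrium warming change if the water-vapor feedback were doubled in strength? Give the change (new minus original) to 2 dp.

Original: g = 0.4476, ΔT = 1.7/(1−0.4476) = 3.0775 K.
With doubled water-vapor: g' = 0.8396, ΔT' = 1.7/(1−0.8396) = 10.5985 K.
Change = 10.5985 − 3.0775 = 7.52 K.

7.52 K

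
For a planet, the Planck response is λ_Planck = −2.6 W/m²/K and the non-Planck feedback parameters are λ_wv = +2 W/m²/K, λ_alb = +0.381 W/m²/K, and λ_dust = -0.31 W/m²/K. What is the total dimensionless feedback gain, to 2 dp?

Convert to gains: g_wv = 2/2.6 = 0.7692; g_alb = 0.381/2.6 = 0.1465; g_dust = -0.31/2.6 = -0.1192.
Total gain g = 0.7965.

0.80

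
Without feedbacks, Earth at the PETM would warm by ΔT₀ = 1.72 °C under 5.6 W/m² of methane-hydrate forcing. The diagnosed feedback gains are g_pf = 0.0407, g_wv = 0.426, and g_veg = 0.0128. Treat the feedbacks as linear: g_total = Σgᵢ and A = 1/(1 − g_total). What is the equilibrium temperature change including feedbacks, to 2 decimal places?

3.30 °C

Total gain g = 0.0407 + 0.426 + 0.0128 = 0.4795.
Amplification A = 1/(1 − 0.4795) = 1.921.
ΔT = 1.72 × 1.921 = 3.30 °C.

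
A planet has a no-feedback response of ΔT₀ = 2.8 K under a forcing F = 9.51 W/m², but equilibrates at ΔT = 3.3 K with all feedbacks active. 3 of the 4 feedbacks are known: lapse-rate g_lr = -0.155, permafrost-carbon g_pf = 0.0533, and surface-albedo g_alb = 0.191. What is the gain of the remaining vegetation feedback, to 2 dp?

Amplification A = ΔT/ΔT₀ = 3.3/2.8 = 1.179.
Total gain g = 1 − 1/A = 1 − 1/1.179 = 0.1518.
Known gains sum to -0.155 + 0.0533 + 0.191 = 0.0893.
g_veg = 0.1518 − 0.0893 = 0.06.

0.06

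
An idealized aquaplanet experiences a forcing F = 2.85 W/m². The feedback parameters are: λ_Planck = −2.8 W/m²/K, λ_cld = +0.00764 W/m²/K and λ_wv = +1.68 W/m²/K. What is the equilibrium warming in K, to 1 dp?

2.6 K

Net feedback parameter λ = (−2.8) + (+0.00764) + (+1.68) = -1.11236 W/m²/K.
ΔT = −F/λ = −2.85/(-1.11236) = 2.6 K.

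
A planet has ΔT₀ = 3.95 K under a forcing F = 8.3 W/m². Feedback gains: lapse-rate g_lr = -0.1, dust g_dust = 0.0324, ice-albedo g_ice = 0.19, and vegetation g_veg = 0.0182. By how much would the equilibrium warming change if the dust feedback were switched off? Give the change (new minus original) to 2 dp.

-0.17 K

Original: g = 0.1406, ΔT = 3.95/(1−0.1406) = 4.5962 K.
Without dust: g' = 0.1082, ΔT' = 3.95/(1−0.1082) = 4.4292 K.
Change = 4.4292 − 4.5962 = -0.17 K.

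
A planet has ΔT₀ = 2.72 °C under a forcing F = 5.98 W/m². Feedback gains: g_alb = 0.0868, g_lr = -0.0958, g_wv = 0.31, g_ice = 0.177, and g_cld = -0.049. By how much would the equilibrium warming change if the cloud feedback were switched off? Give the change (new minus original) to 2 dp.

0.45 °C

Original: g = 0.429, ΔT = 2.72/(1−0.429) = 4.7636 °C.
Without cloud: g' = 0.478, ΔT' = 2.72/(1−0.478) = 5.2107 °C.
Change = 5.2107 − 4.7636 = 0.45 °C.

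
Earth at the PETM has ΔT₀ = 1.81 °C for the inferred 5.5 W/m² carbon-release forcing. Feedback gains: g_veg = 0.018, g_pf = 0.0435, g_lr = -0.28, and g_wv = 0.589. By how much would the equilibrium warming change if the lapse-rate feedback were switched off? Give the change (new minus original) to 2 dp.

2.30 °C

Original: g = 0.3705, ΔT = 1.81/(1−0.3705) = 2.8753 °C.
Without lapse-rate: g' = 0.6505, ΔT' = 1.81/(1−0.6505) = 5.1788 °C.
Change = 5.1788 − 2.8753 = 2.30 °C.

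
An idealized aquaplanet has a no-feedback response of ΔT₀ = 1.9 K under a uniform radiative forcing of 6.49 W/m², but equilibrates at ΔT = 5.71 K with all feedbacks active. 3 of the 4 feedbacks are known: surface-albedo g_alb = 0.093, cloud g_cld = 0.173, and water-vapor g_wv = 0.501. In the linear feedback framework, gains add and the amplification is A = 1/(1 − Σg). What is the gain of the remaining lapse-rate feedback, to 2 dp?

-0.10

Amplification A = ΔT/ΔT₀ = 5.71/1.9 = 3.005.
Total gain g = 1 − 1/A = 1 − 1/3.005 = 0.6672.
Known gains sum to 0.093 + 0.173 + 0.501 = 0.767.
g_lr = 0.6672 − 0.767 = -0.10.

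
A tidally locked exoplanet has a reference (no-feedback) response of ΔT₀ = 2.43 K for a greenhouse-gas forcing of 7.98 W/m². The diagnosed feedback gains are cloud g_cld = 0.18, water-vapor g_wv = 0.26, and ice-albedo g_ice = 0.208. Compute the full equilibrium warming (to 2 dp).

6.90 K

Total gain g = 0.18 + 0.26 + 0.208 = 0.648.
Amplification A = 1/(1 − 0.648) = 2.841.
ΔT = 2.43 × 2.841 = 6.90 K.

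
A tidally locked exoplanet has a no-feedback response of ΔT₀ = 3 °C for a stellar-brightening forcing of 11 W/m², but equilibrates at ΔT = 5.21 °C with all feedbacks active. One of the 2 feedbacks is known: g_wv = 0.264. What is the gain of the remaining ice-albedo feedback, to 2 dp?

0.16

Amplification A = ΔT/ΔT₀ = 5.21/3 = 1.737.
Total gain g = 1 − 1/A = 1 − 1/1.737 = 0.4243.
The known gain is 0.264.
g_ice = 0.4243 − 0.264 = 0.16.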